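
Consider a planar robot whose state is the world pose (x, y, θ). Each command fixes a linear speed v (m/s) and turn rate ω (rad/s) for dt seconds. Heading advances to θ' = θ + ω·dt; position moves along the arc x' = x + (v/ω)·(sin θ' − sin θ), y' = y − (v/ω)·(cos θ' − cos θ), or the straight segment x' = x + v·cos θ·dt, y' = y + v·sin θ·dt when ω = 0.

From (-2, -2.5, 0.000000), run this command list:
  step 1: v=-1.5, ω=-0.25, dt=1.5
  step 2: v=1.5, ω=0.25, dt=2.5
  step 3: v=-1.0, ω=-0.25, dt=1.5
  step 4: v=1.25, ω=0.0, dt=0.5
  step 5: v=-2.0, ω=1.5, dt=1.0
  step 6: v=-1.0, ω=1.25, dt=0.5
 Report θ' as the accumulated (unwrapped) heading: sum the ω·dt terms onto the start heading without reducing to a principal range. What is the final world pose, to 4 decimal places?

(-2.8006, -4.0366, 2.0000)

step 1: θ'=-0.3750 (R=6.0000) → pose (-4.1976, -2.0830, -0.3750)
step 2: θ'=0.2500 (R=6.0000) → pose (-0.5156, -2.3135, 0.2500)
step 3: θ'=-0.1250 (R=4.0000) → pose (-2.0039, -2.4066, -0.1250)
step 4: θ'=-0.1250 (straight) → pose (-1.3838, -2.4845, -0.1250)
step 5: θ'=1.3750 (R=-1.3333) → pose (-2.8579, -3.5481, 1.3750)
step 6: θ'=2.0000 (R=-0.8000) → pose (-2.8006, -4.0366, 2.0000)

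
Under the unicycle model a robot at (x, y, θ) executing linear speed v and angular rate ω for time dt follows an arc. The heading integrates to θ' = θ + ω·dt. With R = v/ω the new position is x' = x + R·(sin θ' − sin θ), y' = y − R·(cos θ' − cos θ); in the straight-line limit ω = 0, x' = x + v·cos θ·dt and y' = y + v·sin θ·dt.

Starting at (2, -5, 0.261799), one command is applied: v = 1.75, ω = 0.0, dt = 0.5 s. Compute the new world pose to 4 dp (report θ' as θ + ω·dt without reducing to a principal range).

(2.8452, -4.7735, 0.2618)

θ' = 0.2618 + 0.0·0.5 = 0.2618
ω = 0 → straight: x' = 2 + 1.75·cos(0.2618)·0.5 = 2.8452
y' = -5 + 1.75·sin(0.2618)·0.5 = -4.7735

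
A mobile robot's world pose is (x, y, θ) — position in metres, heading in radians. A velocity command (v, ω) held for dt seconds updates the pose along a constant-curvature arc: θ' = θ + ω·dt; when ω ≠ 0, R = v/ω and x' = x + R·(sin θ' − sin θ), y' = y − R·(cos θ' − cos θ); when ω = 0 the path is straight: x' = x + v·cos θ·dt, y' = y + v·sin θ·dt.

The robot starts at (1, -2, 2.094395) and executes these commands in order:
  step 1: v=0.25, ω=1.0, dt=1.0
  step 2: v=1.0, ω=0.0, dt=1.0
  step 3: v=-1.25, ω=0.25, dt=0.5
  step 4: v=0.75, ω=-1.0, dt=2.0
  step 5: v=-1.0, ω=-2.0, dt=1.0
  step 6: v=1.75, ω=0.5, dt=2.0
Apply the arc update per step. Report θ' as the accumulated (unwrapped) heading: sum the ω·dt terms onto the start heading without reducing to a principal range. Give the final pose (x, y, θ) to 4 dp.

(2.0619, -1.9252, 0.2194)

step 1: θ'=3.0944 (R=0.2500) → pose (0.7953, -1.8753, 3.0944)
step 2: θ'=3.0944 (straight) → pose (-0.2036, -1.8281, 3.0944)
step 3: θ'=3.2194 (R=-5.0000) → pose (0.4209, -1.8185, 3.2194)
step 4: θ'=1.2194 (R=-0.7500) → pose (-0.3415, -0.8126, 1.2194)
step 5: θ'=-0.7806 (R=0.5000) → pose (-1.1628, -0.9958, -0.7806)
step 6: θ'=0.2194 (R=3.5000) → pose (2.0619, -1.9252, 0.2194)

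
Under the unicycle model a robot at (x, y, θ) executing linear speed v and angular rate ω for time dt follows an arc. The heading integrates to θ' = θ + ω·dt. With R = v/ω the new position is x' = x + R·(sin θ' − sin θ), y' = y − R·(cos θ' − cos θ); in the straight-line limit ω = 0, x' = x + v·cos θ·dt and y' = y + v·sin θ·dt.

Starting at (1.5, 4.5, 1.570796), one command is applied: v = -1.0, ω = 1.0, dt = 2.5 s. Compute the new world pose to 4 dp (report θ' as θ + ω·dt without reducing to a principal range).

θ' = 1.5708 + 1.0·2.5 = 4.0708
R = v/ω = -1.0/1.0 = -1.0000
x' = 1.5 + -1.0000·(sin 4.0708 − sin 1.5708) = 3.3011
y' = 4.5 − -1.0000·(cos 4.0708 − cos 1.5708) = 3.9015

(3.3011, 3.9015, 4.0708)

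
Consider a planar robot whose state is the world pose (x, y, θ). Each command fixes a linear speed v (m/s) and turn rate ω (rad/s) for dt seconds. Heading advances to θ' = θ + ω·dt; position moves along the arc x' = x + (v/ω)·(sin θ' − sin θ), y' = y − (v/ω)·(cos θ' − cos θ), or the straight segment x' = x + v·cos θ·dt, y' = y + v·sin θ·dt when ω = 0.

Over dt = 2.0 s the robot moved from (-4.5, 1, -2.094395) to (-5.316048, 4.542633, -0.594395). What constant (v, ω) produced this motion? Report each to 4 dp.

v = -2.0000, ω = 0.7500

Δθ = -0.594395 − -2.094395 = 1.500000
ω = Δθ/dt = 1.500000/2.0 = 0.7500
R = −Δy/(cos θ' − cos θ) = -2.6667
v = R·ω = -2.6667·0.7500 = -2.0000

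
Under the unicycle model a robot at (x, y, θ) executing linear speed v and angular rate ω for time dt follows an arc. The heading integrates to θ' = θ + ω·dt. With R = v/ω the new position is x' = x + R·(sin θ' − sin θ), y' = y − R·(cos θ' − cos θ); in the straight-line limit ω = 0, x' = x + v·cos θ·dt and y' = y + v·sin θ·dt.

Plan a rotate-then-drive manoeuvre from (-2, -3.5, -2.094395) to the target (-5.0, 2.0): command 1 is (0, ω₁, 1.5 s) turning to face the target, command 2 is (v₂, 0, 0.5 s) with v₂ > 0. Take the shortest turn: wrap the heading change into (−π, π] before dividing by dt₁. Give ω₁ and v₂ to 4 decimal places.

ω₁ = -1.4124, v₂ = 12.5300

heading to target = atan2(2−-3.5, -5−-2) = 2.0701
Δθ = wrap(2.0701 − -2.0944) = -2.1186; ω₁ = Δθ/dt₁ = -1.4124
distance = √((-5−-2)² + (2−-3.5)²) = 6.2650; v₂ = distance/dt₂ = 12.5300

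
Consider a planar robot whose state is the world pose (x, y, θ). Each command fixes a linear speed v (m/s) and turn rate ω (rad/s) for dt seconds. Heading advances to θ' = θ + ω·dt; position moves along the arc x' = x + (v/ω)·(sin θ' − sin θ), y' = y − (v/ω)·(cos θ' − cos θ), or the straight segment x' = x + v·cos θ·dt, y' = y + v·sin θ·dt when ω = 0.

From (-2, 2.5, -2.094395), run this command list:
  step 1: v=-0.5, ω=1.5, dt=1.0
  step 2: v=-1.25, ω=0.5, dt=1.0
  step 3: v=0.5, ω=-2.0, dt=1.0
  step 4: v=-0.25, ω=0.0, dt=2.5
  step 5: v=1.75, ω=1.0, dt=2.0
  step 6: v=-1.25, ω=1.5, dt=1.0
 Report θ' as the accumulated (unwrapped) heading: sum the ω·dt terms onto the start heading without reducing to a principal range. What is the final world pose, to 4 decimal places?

(-2.3109, 0.2181, 1.4056)

step 1: θ'=-0.5944 (R=-0.3333) → pose (-2.1020, 2.9428, -0.5944)
step 2: θ'=-0.0944 (R=-2.5000) → pose (-3.2664, 3.3605, -0.0944)
step 3: θ'=-2.0944 (R=-0.2500) → pose (-3.0734, 2.9866, -2.0944)
step 4: θ'=-2.0944 (straight) → pose (-2.7609, 3.5279, -2.0944)
step 5: θ'=-0.0944 (R=1.7500) → pose (-1.4103, 0.9107, -0.0944)
step 6: θ'=1.4056 (R=-0.8333) → pose (-2.3109, 0.2181, 1.4056)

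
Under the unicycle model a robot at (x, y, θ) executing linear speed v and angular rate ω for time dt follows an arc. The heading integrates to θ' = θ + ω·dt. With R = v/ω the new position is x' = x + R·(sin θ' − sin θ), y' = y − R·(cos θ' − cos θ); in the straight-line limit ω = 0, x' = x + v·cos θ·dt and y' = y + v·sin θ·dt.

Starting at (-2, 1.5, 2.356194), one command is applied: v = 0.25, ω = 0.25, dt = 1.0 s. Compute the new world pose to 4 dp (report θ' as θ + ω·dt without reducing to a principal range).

(-2.1969, 1.6530, 2.6062)

θ' = 2.3562 + 0.25·1.0 = 2.6062
R = v/ω = 0.25/0.25 = 1.0000
x' = -2 + 1.0000·(sin 2.6062 − sin 2.3562) = -2.1969
y' = 1.5 − 1.0000·(cos 2.6062 − cos 2.3562) = 1.6530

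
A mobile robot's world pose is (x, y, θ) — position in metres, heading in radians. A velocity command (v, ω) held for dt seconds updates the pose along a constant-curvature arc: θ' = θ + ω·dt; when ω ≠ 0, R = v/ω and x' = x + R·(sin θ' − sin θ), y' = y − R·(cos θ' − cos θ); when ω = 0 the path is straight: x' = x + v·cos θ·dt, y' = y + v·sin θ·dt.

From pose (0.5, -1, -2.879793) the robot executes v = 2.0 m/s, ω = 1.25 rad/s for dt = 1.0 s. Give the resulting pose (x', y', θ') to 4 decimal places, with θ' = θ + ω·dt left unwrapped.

θ' = -2.8798 + 1.25·1.0 = -1.6298
R = v/ω = 2.0/1.25 = 1.6000
x' = 0.5 + 1.6000·(sin -1.6298 − sin -2.8798) = -0.6831
y' = -1 − 1.6000·(cos -1.6298 − cos -2.8798) = -2.4511

(-0.6831, -2.4511, -1.6298)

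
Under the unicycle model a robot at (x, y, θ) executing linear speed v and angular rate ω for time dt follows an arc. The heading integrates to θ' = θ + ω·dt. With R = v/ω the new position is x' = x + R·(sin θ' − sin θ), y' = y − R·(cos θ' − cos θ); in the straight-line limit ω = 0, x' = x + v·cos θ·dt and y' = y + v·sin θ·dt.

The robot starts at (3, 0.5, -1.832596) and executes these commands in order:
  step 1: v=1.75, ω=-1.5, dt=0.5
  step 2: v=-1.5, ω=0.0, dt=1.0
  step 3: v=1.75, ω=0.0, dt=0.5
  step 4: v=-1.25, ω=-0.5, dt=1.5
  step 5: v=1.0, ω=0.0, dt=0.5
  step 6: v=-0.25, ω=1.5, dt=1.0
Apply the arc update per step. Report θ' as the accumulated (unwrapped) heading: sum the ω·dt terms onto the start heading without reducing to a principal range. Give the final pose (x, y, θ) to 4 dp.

step 1: θ'=-2.5826 (R=-1.1667) → pose (2.4918, -0.1871, -2.5826)
step 2: θ'=-2.5826 (straight) → pose (3.7635, 0.6084, -2.5826)
step 3: θ'=-2.5826 (straight) → pose (3.0217, 0.1443, -2.5826)
step 4: θ'=-3.3326 (R=2.5000) → pose (4.8221, 0.4794, -3.3326)
step 5: θ'=-3.3326 (straight) → pose (4.3312, 0.5743, -3.3326)
step 6: θ'=-1.8326 (R=-0.1667) → pose (4.5239, 0.6948, -1.8326)

(4.5239, 0.6948, -1.8326)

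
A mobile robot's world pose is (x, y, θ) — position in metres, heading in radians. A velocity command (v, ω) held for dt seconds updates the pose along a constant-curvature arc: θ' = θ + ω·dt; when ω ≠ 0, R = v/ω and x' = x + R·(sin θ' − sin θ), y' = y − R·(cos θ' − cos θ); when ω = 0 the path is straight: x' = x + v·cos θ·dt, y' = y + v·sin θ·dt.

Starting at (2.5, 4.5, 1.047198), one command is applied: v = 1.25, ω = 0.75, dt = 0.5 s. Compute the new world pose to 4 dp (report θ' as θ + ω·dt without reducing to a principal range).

(2.7049, 5.0866, 1.4222)

θ' = 1.0472 + 0.75·0.5 = 1.4222
R = v/ω = 1.25/0.75 = 1.6667
x' = 2.5 + 1.6667·(sin 1.4222 − sin 1.0472) = 2.7049
y' = 4.5 − 1.6667·(cos 1.4222 − cos 1.0472) = 5.0866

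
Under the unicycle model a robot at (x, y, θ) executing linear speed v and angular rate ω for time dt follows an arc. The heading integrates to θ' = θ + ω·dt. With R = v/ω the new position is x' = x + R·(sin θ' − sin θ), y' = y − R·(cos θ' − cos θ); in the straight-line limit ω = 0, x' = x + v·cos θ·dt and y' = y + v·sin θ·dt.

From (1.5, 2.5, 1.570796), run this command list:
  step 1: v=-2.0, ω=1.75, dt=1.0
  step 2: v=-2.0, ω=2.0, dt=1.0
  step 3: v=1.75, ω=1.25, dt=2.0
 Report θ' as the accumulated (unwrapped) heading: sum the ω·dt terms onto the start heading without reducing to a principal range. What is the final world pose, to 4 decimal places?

(6.0369, 3.6847, 7.8208)

step 1: θ'=3.3208 (R=-1.1429) → pose (2.8466, 1.3754, 3.3208)
step 2: θ'=5.3208 (R=-1.0000) → pose (3.4889, 2.9310, 5.3208)
step 3: θ'=7.8208 (R=1.4000) → pose (6.0369, 3.6847, 7.8208)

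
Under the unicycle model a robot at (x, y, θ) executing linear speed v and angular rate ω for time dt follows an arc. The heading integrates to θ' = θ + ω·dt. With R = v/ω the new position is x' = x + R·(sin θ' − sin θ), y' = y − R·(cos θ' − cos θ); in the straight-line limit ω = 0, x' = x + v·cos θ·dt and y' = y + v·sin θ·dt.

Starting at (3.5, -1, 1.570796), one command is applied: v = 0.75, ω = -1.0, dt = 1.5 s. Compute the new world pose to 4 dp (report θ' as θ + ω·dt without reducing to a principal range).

θ' = 1.5708 + -1.0·1.5 = 0.0708
R = v/ω = 0.75/-1.0 = -0.7500
x' = 3.5 + -0.7500·(sin 0.0708 − sin 1.5708) = 4.1969
y' = -1 − -0.7500·(cos 0.0708 − cos 1.5708) = -0.2519

(4.1969, -0.2519, 0.0708)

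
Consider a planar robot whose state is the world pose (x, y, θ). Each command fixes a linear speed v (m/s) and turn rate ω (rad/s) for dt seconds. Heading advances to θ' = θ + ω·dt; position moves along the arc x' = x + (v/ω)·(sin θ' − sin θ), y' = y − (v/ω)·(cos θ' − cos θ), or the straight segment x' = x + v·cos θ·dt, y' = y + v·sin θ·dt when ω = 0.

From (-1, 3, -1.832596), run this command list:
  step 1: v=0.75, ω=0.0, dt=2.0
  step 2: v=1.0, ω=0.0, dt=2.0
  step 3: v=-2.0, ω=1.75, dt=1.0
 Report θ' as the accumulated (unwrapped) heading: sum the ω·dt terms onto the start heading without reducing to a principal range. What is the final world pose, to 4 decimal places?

(-2.9155, 1.0540, -0.0826)

step 1: θ'=-1.8326 (straight) → pose (-1.3882, 1.5511, -1.8326)
step 2: θ'=-1.8326 (straight) → pose (-1.9059, -0.3807, -1.8326)
step 3: θ'=-0.0826 (R=-1.1429) → pose (-2.9155, 1.0540, -0.0826)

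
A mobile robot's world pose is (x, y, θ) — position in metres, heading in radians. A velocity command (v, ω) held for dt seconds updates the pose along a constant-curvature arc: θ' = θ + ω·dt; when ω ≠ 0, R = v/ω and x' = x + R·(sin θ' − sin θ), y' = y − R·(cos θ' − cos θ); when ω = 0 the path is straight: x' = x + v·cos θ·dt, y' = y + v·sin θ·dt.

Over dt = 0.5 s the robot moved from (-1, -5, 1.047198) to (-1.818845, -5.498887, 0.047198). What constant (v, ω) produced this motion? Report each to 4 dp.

v = -2.0000, ω = -2.0000

Δθ = 0.047198 − 1.047198 = -1.000000
ω = Δθ/dt = -1.000000/0.5 = -2.0000
R = Δx/(sin θ' − sin θ) = 1.0000
v = R·ω = 1.0000·-2.0000 = -2.0000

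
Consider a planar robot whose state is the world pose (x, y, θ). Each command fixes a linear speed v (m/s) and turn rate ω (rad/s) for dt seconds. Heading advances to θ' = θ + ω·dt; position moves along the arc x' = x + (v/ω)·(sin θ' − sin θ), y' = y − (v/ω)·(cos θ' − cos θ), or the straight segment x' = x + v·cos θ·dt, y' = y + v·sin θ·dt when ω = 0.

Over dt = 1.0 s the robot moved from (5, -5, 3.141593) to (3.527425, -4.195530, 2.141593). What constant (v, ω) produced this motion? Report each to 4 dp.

Δθ = 2.141593 − 3.141593 = -1.000000
ω = Δθ/dt = -1.000000/1.0 = -1.0000
R = Δx/(sin θ' − sin θ) = -1.7500
v = R·ω = -1.7500·-1.0000 = 1.7500

v = 1.7500, ω = -1.0000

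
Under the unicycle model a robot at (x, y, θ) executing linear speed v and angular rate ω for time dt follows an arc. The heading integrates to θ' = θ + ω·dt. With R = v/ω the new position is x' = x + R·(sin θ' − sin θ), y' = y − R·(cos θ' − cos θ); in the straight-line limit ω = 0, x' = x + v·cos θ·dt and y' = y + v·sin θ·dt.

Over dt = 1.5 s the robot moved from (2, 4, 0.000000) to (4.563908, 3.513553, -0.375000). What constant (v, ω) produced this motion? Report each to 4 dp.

v = 1.7500, ω = -0.2500

Δθ = -0.375000 − 0.000000 = -0.375000
ω = Δθ/dt = -0.375000/1.5 = -0.2500
R = Δx/(sin θ' − sin θ) = -7.0000
v = R·ω = -7.0000·-0.2500 = 1.7500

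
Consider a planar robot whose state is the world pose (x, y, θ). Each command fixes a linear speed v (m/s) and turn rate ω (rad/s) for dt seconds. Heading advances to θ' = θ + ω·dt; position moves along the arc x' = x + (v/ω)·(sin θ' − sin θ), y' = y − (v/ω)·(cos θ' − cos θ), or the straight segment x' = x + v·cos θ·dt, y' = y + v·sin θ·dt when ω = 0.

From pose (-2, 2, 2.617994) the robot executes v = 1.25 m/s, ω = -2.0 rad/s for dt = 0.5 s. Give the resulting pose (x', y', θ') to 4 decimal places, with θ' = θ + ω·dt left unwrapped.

θ' = 2.6180 + -2.0·0.5 = 1.6180
R = v/ω = 1.25/-2.0 = -0.6250
x' = -2 + -0.6250·(sin 1.6180 − sin 2.6180) = -2.3118
y' = 2 − -0.6250·(cos 1.6180 − cos 2.6180) = 2.5118

(-2.3118, 2.5118, 1.6180)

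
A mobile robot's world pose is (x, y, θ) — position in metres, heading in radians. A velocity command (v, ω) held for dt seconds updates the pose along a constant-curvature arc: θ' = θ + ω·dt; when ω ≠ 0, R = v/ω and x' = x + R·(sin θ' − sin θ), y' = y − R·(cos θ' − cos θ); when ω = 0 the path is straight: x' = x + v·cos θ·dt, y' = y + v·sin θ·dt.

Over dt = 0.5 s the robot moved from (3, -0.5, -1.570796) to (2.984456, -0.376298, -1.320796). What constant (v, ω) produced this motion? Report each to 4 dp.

v = -0.2500, ω = 0.5000

Δθ = -1.320796 − -1.570796 = 0.250000
ω = Δθ/dt = 0.250000/0.5 = 0.5000
R = −Δy/(cos θ' − cos θ) = -0.5000
v = R·ω = -0.5000·0.5000 = -0.2500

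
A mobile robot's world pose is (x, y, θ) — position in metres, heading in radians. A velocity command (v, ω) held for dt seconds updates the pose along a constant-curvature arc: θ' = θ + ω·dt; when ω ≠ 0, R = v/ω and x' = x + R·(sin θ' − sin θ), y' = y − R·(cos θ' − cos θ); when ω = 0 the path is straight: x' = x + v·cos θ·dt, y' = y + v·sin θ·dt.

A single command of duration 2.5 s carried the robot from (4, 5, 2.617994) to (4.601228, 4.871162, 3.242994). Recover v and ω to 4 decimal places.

v = -0.2500, ω = 0.2500

Δθ = 3.242994 − 2.617994 = 0.625000
ω = Δθ/dt = 0.625000/2.5 = 0.2500
R = Δx/(sin θ' − sin θ) = -1.0000
v = R·ω = -1.0000·0.2500 = -0.2500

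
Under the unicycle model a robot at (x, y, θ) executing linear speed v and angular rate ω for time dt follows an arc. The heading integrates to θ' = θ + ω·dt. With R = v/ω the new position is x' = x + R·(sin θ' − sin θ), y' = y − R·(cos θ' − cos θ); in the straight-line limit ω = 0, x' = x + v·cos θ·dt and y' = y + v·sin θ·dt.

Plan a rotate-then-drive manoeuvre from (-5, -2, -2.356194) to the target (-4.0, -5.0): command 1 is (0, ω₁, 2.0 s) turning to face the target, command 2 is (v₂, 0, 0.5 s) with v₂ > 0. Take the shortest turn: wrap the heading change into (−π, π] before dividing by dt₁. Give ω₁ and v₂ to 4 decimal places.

heading to target = atan2(-5−-2, -4−-5) = -1.2490
Δθ = wrap(-1.2490 − -2.3562) = 1.1071; ω₁ = Δθ/dt₁ = 0.5536
distance = √((-4−-5)² + (-5−-2)²) = 3.1623; v₂ = distance/dt₂ = 6.3246

ω₁ = 0.5536, v₂ = 6.3246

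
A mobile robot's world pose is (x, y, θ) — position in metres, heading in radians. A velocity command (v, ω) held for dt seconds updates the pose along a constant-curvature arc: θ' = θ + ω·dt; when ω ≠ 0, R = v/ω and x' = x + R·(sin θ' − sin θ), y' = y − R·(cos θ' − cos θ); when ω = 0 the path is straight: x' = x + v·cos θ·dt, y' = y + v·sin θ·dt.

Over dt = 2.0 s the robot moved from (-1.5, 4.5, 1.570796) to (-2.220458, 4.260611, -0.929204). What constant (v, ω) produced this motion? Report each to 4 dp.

Δθ = -0.929204 − 1.570796 = -2.500000
ω = Δθ/dt = -2.500000/2.0 = -1.2500
R = Δx/(sin θ' − sin θ) = 0.4000
v = R·ω = 0.4000·-1.2500 = -0.5000

v = -0.5000, ω = -1.2500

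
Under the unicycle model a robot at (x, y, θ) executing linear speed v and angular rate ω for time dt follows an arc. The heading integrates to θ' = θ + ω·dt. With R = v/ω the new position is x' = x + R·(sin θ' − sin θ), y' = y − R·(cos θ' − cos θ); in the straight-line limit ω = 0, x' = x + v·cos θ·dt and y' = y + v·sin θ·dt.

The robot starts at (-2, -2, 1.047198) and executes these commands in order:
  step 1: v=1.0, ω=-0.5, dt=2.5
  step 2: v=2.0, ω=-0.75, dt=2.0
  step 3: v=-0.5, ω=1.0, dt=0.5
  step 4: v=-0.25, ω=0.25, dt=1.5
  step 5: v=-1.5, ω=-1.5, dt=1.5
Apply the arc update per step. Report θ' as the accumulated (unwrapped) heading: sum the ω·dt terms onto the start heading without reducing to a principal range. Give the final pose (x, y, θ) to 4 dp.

step 1: θ'=-0.2028 (R=-2.0000) → pose (0.1349, -1.0410, -0.2028)
step 2: θ'=-1.7028 (R=-2.6667) → pose (2.2412, -4.0040, -1.7028)
step 3: θ'=-1.2028 (R=-0.5000) → pose (2.2121, -3.7583, -1.2028)
step 4: θ'=-0.8278 (R=-1.0000) → pose (2.0155, -3.4416, -0.8278)
step 5: θ'=-3.0778 (R=1.0000) → pose (2.6882, -1.7671, -3.0778)

(2.6882, -1.7671, -3.0778)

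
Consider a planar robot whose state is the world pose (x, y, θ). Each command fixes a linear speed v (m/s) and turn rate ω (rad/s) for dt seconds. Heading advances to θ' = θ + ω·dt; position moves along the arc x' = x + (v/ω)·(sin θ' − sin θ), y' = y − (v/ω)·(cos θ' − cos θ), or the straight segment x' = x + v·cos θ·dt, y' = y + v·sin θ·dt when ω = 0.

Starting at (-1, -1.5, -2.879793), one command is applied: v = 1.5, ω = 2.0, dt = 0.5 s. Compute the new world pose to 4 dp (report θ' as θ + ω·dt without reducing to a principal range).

(-1.5204, -1.9964, -1.8798)

θ' = -2.8798 + 2.0·0.5 = -1.8798
R = v/ω = 1.5/2.0 = 0.7500
x' = -1 + 0.7500·(sin -1.8798 − sin -2.8798) = -1.5204
y' = -1.5 − 0.7500·(cos -1.8798 − cos -2.8798) = -1.9964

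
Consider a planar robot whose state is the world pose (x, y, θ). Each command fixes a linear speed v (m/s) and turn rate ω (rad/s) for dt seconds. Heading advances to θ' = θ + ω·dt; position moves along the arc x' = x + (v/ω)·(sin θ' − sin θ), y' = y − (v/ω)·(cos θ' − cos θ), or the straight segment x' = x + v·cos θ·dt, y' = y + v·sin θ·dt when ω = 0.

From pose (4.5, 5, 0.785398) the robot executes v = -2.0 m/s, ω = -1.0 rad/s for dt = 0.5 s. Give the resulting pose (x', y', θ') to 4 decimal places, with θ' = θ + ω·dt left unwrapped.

θ' = 0.7854 + -1.0·0.5 = 0.2854
R = v/ω = -2.0/-1.0 = 2.0000
x' = 4.5 + 2.0000·(sin 0.2854 − sin 0.7854) = 3.6489
y' = 5 − 2.0000·(cos 0.2854 − cos 0.7854) = 4.4951

(3.6489, 4.4951, 0.2854)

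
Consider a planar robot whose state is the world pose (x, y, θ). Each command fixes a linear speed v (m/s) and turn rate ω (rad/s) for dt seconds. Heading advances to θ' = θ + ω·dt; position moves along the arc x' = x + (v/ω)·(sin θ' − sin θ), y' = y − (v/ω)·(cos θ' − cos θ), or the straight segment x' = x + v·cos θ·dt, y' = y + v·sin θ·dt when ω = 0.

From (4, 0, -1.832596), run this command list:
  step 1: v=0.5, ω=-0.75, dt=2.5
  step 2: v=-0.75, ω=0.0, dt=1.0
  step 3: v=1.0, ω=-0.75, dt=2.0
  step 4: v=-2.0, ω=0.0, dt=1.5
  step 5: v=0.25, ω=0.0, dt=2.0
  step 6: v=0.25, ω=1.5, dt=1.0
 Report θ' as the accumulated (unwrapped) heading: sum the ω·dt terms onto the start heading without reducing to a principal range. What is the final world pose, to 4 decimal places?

(1.9281, -1.0131, -3.7076)

step 1: θ'=-3.7076 (R=-0.6667) → pose (2.9985, -0.3902, -3.7076)
step 2: θ'=-3.7076 (straight) → pose (3.6316, -0.7924, -3.7076)
step 3: θ'=-5.2076 (R=-1.3333) → pose (3.1734, 0.9667, -5.2076)
step 4: θ'=-5.2076 (straight) → pose (1.7478, -1.6729, -5.2076)
step 5: θ'=-5.2076 (straight) → pose (1.9854, -1.2330, -5.2076)
step 6: θ'=-3.7076 (R=0.1667) → pose (1.9281, -1.0131, -3.7076)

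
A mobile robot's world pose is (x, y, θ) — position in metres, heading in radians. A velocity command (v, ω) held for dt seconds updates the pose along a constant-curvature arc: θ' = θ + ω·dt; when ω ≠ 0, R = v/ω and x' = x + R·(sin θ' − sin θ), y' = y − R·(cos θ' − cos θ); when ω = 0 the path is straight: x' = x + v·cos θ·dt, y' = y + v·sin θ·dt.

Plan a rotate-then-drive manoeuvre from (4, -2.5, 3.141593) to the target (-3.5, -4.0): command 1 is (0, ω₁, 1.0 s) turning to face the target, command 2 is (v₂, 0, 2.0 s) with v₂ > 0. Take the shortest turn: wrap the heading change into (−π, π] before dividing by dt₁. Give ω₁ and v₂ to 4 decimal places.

heading to target = atan2(-4−-2.5, -3.5−4) = -2.9442
Δθ = wrap(-2.9442 − 3.1416) = 0.1974; ω₁ = Δθ/dt₁ = 0.1974
distance = √((-3.5−4)² + (-4−-2.5)²) = 7.6485; v₂ = distance/dt₂ = 3.8243

ω₁ = 0.1974, v₂ = 3.8243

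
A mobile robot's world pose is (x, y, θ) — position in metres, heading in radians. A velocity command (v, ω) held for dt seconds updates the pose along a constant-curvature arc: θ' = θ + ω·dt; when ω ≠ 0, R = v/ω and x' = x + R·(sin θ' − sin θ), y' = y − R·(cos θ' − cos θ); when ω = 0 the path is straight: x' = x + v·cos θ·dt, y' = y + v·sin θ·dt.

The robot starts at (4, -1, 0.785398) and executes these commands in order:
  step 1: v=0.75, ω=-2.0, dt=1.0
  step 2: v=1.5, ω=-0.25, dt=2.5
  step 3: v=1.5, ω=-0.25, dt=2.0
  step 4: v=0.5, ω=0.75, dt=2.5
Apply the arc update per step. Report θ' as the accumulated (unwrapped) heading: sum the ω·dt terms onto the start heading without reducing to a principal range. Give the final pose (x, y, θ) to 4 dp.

step 1: θ'=-1.2146 (R=-0.3750) → pose (4.6166, -1.1344, -1.2146)
step 2: θ'=-1.8396 (R=-6.0000) → pose (4.7778, -4.8201, -1.8396)
step 3: θ'=-2.3396 (R=-6.0000) → pose (3.3057, -7.3983, -2.3396)
step 4: θ'=-0.4646 (R=0.6667) → pose (3.4861, -8.4578, -0.4646)

(3.4861, -8.4578, -0.4646)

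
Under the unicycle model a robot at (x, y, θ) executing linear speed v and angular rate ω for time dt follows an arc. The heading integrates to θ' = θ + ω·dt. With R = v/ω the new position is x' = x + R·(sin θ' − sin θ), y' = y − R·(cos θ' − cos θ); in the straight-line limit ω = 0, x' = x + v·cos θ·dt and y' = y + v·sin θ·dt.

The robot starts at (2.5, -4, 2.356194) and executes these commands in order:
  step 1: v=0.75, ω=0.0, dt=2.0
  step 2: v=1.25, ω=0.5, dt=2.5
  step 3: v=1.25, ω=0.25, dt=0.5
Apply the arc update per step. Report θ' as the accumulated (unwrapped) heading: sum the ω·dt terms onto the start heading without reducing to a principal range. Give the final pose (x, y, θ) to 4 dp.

step 1: θ'=2.3562 (straight) → pose (1.4393, -2.9393, 2.3562)
step 2: θ'=3.6062 (R=2.5000) → pose (-1.4486, -2.4721, 3.6062)
step 3: θ'=3.7312 (R=5.0000) → pose (-1.9884, -2.7863, 3.7312)

(-1.9884, -2.7863, 3.7312)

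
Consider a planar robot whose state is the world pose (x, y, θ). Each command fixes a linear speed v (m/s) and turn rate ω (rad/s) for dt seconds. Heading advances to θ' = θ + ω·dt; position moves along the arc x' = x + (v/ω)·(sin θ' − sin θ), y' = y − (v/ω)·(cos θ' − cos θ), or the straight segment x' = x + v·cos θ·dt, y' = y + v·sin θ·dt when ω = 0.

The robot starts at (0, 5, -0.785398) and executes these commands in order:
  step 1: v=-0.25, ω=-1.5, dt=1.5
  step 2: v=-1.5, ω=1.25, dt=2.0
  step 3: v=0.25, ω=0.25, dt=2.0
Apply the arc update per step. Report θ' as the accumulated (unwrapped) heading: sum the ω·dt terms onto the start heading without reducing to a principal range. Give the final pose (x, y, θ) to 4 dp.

(1.0600, 7.3696, -0.0354)

step 1: θ'=-3.0354 (R=0.1667) → pose (0.1002, 5.2836, -3.0354)
step 2: θ'=-0.5354 (R=-1.2000) → pose (0.5852, 7.5089, -0.5354)
step 3: θ'=-0.0354 (R=1.0000) → pose (1.0600, 7.3696, -0.0354)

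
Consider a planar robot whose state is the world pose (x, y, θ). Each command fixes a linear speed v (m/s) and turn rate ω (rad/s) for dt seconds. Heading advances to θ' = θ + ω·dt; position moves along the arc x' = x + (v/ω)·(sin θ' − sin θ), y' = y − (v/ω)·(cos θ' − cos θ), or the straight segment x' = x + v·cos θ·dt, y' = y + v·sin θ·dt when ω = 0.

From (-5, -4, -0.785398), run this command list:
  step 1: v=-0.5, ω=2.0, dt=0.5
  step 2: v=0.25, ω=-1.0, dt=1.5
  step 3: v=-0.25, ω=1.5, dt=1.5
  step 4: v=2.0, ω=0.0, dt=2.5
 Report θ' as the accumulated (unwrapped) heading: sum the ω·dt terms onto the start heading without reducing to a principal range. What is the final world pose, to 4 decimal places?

(-2.3851, 0.0508, 0.9646)

step 1: θ'=0.2146 (R=-0.2500) → pose (-5.2300, -3.9325, 0.2146)
step 2: θ'=-1.2854 (R=-0.2500) → pose (-4.9369, -4.1064, -1.2854)
step 3: θ'=0.9646 (R=-0.1667) → pose (-5.2338, -4.0584, 0.9646)
step 4: θ'=0.9646 (straight) → pose (-2.3851, 0.0508, 0.9646)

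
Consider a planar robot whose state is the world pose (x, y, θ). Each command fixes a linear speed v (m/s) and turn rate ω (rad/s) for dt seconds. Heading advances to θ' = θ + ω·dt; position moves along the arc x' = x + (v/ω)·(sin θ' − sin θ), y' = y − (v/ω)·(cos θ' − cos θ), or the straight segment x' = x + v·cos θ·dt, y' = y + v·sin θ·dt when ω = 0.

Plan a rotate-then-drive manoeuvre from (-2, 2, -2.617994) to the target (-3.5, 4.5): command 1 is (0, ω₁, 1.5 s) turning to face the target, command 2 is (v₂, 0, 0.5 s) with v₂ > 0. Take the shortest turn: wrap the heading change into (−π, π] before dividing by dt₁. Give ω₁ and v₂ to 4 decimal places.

ω₁ = -1.0360, v₂ = 5.8310

heading to target = atan2(4.5−2, -3.5−-2) = 2.1112
Δθ = wrap(2.1112 − -2.6180) = -1.5540; ω₁ = Δθ/dt₁ = -1.0360
distance = √((-3.5−-2)² + (4.5−2)²) = 2.9155; v₂ = distance/dt₂ = 5.8310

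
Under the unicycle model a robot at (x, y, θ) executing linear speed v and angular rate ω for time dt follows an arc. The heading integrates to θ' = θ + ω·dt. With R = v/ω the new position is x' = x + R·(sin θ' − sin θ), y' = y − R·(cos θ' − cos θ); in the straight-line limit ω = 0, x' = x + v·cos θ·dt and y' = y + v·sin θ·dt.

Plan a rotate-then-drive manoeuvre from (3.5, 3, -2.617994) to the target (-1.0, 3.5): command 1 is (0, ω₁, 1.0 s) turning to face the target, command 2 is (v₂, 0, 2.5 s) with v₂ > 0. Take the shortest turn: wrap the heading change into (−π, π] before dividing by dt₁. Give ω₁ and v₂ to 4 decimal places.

ω₁ = -0.6343, v₂ = 1.8111

heading to target = atan2(3.5−3, -1−3.5) = 3.0309
Δθ = wrap(3.0309 − -2.6180) = -0.6343; ω₁ = Δθ/dt₁ = -0.6343
distance = √((-1−3.5)² + (3.5−3)²) = 4.5277; v₂ = distance/dt₂ = 1.8111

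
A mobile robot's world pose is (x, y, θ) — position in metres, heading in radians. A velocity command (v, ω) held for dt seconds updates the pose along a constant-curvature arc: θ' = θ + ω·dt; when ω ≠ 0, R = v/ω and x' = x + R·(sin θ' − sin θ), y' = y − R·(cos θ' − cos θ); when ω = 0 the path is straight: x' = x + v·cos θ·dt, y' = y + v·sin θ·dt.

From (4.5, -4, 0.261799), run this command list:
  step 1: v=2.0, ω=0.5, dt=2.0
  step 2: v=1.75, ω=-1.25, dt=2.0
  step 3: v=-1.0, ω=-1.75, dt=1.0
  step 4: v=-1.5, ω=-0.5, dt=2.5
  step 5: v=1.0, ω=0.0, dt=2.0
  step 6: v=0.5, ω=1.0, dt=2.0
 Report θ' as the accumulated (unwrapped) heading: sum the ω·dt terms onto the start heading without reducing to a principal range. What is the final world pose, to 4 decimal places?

step 1: θ'=1.2618 (R=4.0000) → pose (7.2753, -1.3527, 1.2618)
step 2: θ'=-1.2382 (R=-1.4000) → pose (9.9323, -1.3214, -1.2382)
step 3: θ'=-2.9882 (R=0.5714) → pose (10.3851, -0.5701, -2.9882)
step 4: θ'=-4.2382 (R=3.0000) → pose (13.5124, -2.1650, -4.2382)
step 5: θ'=-4.2382 (straight) → pose (12.5992, -0.3857, -4.2382)
step 6: θ'=-2.2382 (R=0.5000) → pose (11.7616, -0.3045, -2.2382)

(11.7616, -0.3045, -2.2382)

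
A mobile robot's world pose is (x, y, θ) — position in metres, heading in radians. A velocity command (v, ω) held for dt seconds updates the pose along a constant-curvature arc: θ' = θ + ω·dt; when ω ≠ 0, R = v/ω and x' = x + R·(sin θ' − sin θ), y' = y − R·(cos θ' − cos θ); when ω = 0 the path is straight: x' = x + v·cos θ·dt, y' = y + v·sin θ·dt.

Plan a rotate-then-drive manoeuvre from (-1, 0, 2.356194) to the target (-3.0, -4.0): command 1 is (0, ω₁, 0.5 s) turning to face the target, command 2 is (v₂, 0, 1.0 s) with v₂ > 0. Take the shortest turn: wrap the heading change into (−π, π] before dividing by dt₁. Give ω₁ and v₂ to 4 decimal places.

heading to target = atan2(-4−0, -3−-1) = -2.0344
Δθ = wrap(-2.0344 − 2.3562) = 1.8925; ω₁ = Δθ/dt₁ = 3.7851
distance = √((-3−-1)² + (-4−0)²) = 4.4721; v₂ = distance/dt₂ = 4.4721

ω₁ = 3.7851, v₂ = 4.4721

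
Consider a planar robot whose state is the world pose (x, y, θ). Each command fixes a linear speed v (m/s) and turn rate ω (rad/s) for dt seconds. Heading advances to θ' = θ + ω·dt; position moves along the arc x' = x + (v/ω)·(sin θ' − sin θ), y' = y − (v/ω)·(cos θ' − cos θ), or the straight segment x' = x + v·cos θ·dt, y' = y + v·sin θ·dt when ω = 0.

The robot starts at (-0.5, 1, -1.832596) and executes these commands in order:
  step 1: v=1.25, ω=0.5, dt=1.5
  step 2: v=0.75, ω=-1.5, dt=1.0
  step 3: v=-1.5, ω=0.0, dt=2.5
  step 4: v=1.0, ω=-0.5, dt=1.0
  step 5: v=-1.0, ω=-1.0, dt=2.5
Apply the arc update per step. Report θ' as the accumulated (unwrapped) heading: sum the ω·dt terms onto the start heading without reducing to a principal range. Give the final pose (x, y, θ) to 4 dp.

step 1: θ'=-1.0826 (R=2.5000) → pose (-0.2931, -0.8196, -1.0826)
step 2: θ'=-2.5826 (R=-0.5000) → pose (-0.4696, -1.4781, -2.5826)
step 3: θ'=-2.5826 (straight) → pose (2.7097, 0.5107, -2.5826)
step 4: θ'=-3.0826 (R=-2.0000) → pose (1.7669, 0.2098, -3.0826)
step 5: θ'=-5.5826 (R=1.0000) → pose (2.4705, -1.5530, -5.5826)

(2.4705, -1.5530, -5.5826)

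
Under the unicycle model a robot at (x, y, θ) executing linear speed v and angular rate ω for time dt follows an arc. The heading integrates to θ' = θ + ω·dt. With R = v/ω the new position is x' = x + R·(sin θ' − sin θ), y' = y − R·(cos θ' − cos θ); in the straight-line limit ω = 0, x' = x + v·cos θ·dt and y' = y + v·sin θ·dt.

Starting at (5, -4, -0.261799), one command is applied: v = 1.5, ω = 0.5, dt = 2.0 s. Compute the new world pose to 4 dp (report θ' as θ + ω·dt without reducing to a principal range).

(7.7953, -3.3213, 0.7382)

θ' = -0.2618 + 0.5·2.0 = 0.7382
R = v/ω = 1.5/0.5 = 3.0000
x' = 5 + 3.0000·(sin 0.7382 − sin -0.2618) = 7.7953
y' = -4 − 3.0000·(cos 0.7382 − cos -0.2618) = -3.3213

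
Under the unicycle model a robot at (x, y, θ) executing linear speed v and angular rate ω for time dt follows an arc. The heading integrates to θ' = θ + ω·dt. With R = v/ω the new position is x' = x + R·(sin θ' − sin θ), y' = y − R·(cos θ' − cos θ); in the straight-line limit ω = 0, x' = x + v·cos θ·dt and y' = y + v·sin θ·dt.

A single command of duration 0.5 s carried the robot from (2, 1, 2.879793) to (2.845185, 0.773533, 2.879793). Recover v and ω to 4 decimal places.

Δθ = 2.879793 − 2.879793 = 0.000000
ω = Δθ/dt = 0.000000/0.5 = 0.0000
ω = 0 → v = (Δx·cos θ + Δy·sin θ)/dt = -1.7500

v = -1.7500, ω = 0.0000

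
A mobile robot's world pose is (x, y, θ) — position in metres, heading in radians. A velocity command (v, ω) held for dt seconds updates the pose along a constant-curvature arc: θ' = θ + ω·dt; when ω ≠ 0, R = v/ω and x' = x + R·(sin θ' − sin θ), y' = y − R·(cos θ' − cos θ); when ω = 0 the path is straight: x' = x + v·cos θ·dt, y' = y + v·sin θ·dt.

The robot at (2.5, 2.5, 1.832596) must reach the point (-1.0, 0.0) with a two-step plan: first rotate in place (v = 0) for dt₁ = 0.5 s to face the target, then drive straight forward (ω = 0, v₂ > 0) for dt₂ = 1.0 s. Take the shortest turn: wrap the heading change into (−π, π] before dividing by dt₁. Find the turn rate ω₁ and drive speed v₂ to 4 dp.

ω₁ = 3.8585, v₂ = 4.3012

heading to target = atan2(0−2.5, -1−2.5) = -2.5213
Δθ = wrap(-2.5213 − 1.8326) = 1.9292; ω₁ = Δθ/dt₁ = 3.8585
distance = √((-1−2.5)² + (0−2.5)²) = 4.3012; v₂ = distance/dt₂ = 4.3012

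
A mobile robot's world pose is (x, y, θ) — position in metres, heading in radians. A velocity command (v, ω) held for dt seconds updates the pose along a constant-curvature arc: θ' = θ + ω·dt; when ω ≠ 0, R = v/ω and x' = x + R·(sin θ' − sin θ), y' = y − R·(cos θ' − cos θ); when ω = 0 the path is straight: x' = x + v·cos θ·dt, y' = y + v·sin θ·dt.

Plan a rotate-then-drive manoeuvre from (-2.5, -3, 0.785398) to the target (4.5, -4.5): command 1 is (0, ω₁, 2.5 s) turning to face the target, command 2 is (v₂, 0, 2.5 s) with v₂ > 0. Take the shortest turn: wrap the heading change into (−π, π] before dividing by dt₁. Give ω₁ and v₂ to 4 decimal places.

heading to target = atan2(-4.5−-3, 4.5−-2.5) = -0.2111
Δθ = wrap(-0.2111 − 0.7854) = -0.9965; ω₁ = Δθ/dt₁ = -0.3986
distance = √((4.5−-2.5)² + (-4.5−-3)²) = 7.1589; v₂ = distance/dt₂ = 2.8636

ω₁ = -0.3986, v₂ = 2.8636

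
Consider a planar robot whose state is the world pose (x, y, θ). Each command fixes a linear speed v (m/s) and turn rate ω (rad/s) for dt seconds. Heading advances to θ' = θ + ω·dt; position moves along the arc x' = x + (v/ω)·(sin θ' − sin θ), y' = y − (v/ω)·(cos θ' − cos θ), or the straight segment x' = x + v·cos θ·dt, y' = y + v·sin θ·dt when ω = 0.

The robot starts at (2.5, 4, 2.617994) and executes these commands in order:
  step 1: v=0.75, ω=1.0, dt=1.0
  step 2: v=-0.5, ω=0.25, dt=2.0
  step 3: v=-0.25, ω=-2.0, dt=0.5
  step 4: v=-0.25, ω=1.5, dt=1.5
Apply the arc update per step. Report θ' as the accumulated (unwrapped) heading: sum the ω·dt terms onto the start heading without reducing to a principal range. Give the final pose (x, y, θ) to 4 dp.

step 1: θ'=3.6180 (R=0.7500) → pose (1.7811, 4.0170, 3.6180)
step 2: θ'=4.1180 (R=-2.0000) → pose (2.5209, 4.6743, 4.1180)
step 3: θ'=3.1180 (R=0.1250) → pose (2.6274, 4.7292, 3.1180)
step 4: θ'=5.3680 (R=-0.1667) → pose (2.7634, 4.9974, 5.3680)

(2.7634, 4.9974, 5.3680)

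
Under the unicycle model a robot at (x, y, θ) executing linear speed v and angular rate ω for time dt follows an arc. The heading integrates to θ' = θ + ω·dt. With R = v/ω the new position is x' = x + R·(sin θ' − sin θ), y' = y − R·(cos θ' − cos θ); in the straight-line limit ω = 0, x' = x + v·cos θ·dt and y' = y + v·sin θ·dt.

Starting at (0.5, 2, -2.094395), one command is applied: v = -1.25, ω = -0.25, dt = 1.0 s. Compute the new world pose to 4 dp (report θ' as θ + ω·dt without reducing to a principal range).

θ' = -2.0944 + -0.25·1.0 = -2.3444
R = v/ω = -1.25/-0.25 = 5.0000
x' = 0.5 + 5.0000·(sin -2.3444 − sin -2.0944) = 1.2531
y' = 2 − 5.0000·(cos -2.3444 − cos -2.0944) = 2.9936

(1.2531, 2.9936, -2.3444)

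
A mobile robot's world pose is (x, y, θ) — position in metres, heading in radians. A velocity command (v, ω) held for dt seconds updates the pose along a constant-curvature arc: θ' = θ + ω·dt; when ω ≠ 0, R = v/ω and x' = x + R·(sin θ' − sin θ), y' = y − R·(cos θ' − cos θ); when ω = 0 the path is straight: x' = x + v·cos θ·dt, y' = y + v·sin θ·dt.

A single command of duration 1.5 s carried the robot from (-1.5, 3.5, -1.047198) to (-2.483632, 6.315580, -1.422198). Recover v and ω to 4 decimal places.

Δθ = -1.422198 − -1.047198 = -0.375000
ω = Δθ/dt = -0.375000/1.5 = -0.2500
R = −Δy/(cos θ' − cos θ) = 8.0000
v = R·ω = 8.0000·-0.2500 = -2.0000

v = -2.0000, ω = -0.2500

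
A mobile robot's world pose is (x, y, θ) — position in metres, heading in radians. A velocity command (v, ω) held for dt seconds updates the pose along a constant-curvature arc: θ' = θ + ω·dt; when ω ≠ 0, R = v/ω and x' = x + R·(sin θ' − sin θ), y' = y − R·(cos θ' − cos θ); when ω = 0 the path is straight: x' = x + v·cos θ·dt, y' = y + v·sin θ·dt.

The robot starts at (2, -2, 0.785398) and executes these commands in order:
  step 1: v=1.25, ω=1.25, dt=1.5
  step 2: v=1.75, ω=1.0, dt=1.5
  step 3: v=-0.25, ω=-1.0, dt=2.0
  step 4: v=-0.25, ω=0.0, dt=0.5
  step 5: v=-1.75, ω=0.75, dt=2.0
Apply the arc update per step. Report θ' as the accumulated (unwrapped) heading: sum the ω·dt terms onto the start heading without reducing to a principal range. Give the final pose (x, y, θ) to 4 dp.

step 1: θ'=2.6604 (R=1.0000) → pose (1.7557, -0.4065, 2.6604)
step 2: θ'=4.1604 (R=1.7500) → pose (-0.5443, -1.0401, 4.1604)
step 3: θ'=2.1604 (R=0.2500) → pose (-0.1237, -1.0321, 2.1604)
step 4: θ'=2.1604 (straight) → pose (-0.0542, -1.1360, 2.1604)
step 5: θ'=3.6604 (R=-2.3333) → pose (3.0422, -1.8649, 3.6604)

(3.0422, -1.8649, 3.6604)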